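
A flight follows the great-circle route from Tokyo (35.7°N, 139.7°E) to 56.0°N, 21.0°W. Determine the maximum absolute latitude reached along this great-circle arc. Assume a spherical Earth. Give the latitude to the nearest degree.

≈ 81°N

The great circle lies in the plane with unit normal n̂ = (p₁ × p₂)/|p₁ × p₂|.
Here n̂_z ≈ -0.150; the vertex latitude is φ_max = arccos|n̂_z| ≈ 81.4°.
Check via Clairaut: cos φ_max = |cos φ₁| · sin C = cos(35.7°)·sin(10.7°) ≈ 0.150, again giving ≈ 81.4°.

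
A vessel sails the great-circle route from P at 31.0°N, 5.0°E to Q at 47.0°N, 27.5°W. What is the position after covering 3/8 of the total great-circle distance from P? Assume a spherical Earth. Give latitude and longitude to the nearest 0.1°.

Convert each endpoint to a unit vector on the sphere (x = cos φ cos λ, y = cos φ sin λ, z = sin φ).
The central angle between the endpoints is δ = arccos(p₁·p₂) ≈ 0.516 rad (29.6°).
Interpolate at f = 3/8 with slerp weights a = sin((1−f)δ)/sin δ ≈ 0.642, b = sin(fδ)/sin δ ≈ 0.390.
p = a·p₁ + b·p₂ ≈ (0.784, -0.075, 0.616); φ = arcsin(p_z) ≈ 38.02°, λ = atan2(p_y, p_x) ≈ -5.44°.

≈ 38.0°N, 5.4°W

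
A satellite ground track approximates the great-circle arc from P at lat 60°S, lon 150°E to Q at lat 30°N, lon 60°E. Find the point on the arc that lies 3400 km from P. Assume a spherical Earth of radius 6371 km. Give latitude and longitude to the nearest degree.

The haversine formula gives a central angle δ ≈ 2.019 rad (115.7°) between the endpoints. The total great-circle distance is δ·R ≈ 2.019 × 6371 ≈ 12861 km, so the target fraction is f = 3400/12861 ≈ 0.264.
Interpolate at f ≈ 0.264 with slerp weights a = sin((1−f)δ)/sin δ ≈ 1.105, b = sin(fδ)/sin δ ≈ 0.564.
p = a·p₁ + b·p₂ ≈ (-0.234, 0.700, -0.675); φ = arcsin(p_z) ≈ -42.46°, λ = atan2(p_y, p_x) ≈ 108.51°.

≈ lat 42°S, lon 109°E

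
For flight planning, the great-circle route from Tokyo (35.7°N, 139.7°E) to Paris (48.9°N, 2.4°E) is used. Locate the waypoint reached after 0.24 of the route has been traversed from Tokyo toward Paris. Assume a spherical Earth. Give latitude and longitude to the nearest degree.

≈ 54°N, 124°E

Write both endpoints as unit vectors p₁, p₂ with components (cos φ cos λ, cos φ sin λ, sin φ).
The central angle between the endpoints is δ = arccos(p₁·p₂) ≈ 1.523 rad (87.3°).
Interpolate at f = 0.24 with slerp weights a = sin((1−f)δ)/sin δ ≈ 0.917, b = sin(fδ)/sin δ ≈ 0.358.
p = a·p₁ + b·p₂ ≈ (-0.333, 0.491, 0.805); φ = arcsin(p_z) ≈ 53.59°, λ = atan2(p_y, p_x) ≈ 124.11°.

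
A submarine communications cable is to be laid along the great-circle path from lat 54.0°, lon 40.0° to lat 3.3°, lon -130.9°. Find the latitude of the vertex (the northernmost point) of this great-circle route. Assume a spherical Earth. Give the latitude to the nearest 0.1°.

The great circle lies in the plane with unit normal n̂ = (p₁ × p₂)/|p₁ × p₂|.
Here n̂_z ≈ -0.110; the vertex latitude is φ_max = arccos|n̂_z| ≈ 83.7°.
Check via Clairaut: cos φ_max = |cos φ₁| · sin C = cos(54.0°)·sin(10.8°) ≈ 0.110, again giving ≈ 83.7°.

≈ 83.7°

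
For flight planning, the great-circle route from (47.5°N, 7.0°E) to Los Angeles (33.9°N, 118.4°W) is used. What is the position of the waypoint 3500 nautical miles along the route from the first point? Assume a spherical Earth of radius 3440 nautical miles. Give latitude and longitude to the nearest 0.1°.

≈ (54.0°N, 93.3°W)

The haversine formula gives a central angle δ ≈ 1.484 rad (85.0°) between the endpoints. The total great-circle distance is δ·R ≈ 1.484 × 3440 ≈ 5106 nmi, so the target fraction is f = 3500/5106 ≈ 0.685.
Interpolate at f ≈ 0.685 with slerp weights a = sin((1−f)δ)/sin δ ≈ 0.452, b = sin(fδ)/sin δ ≈ 0.854.
p = a·p₁ + b·p₂ ≈ (-0.034, -0.586, 0.809); φ = arcsin(p_z) ≈ 54.04°, λ = atan2(p_y, p_x) ≈ -93.34°.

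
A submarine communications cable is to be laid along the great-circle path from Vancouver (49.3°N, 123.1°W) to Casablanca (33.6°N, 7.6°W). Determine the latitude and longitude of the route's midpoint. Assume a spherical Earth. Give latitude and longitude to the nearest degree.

≈ (58°N, 54°W)

From cos δ = sin φ₁ sin φ₂ + cos φ₁ cos φ₂ cos Δλ, the central angle is δ ≈ 1.384 rad (79.3°).
Interpolate at f = 1/2 with slerp weights a = sin((1−f)δ)/sin δ ≈ 0.649, b = sin(fδ)/sin δ ≈ 0.649.
p = a·p₁ + b·p₂ ≈ (0.305, -0.426, 0.852); φ = arcsin(p_z) ≈ 58.39°, λ = atan2(p_y, p_x) ≈ -54.43°.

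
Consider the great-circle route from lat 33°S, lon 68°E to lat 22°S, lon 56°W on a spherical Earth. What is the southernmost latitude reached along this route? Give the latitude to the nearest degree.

The great circle lies in the plane with unit normal n̂ = (p₁ × p₂)/|p₁ × p₂|.
Here n̂_z ≈ -0.663; the vertex latitude is φ_max = arccos|n̂_z| ≈ 48.5°.
Check via Clairaut: cos φ_max = |cos φ₁| · sin C = cos(33.0°)·sin(127.8°) ≈ 0.663, again giving ≈ 48.5°.

≈ 49°S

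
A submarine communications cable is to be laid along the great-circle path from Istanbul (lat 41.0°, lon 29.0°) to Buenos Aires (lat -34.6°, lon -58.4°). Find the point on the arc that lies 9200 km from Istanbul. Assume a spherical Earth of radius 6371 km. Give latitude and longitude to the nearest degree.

Write both endpoints as unit vectors p₁, p₂ with components (cos φ cos λ, cos φ sin λ, sin φ).
The central angle between the endpoints is δ = arccos(p₁·p₂) ≈ 1.922 rad (110.1°). The total great-circle distance is δ·R ≈ 1.922 × 6371 ≈ 12247 km, so the target fraction is f = 9200/12247 ≈ 0.751.
Interpolate at f ≈ 0.751 with slerp weights a = sin((1−f)δ)/sin δ ≈ 0.490, b = sin(fδ)/sin δ ≈ 1.057.
p = a·p₁ + b·p₂ ≈ (0.779, -0.561, -0.278); φ = arcsin(p_z) ≈ -16.16°, λ = atan2(p_y, p_x) ≈ -35.77°.

≈ lat -16°, lon -36°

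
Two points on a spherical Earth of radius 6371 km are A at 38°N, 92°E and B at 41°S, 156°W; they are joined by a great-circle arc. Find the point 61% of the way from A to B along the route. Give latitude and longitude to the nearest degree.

≈ 13°S, 156°E

Convert each endpoint to a unit vector on the sphere (x = cos φ cos λ, y = cos φ sin λ, z = sin φ).
The central angle between the endpoints is δ = arccos(p₁·p₂) ≈ 2.248 rad (128.8°).
Interpolate at f = 0.61 with slerp weights a = sin((1−f)δ)/sin δ ≈ 0.986, b = sin(fδ)/sin δ ≈ 1.258.
p = a·p₁ + b·p₂ ≈ (-0.894, 0.391, -0.218); φ = arcsin(p_z) ≈ -12.59°, λ = atan2(p_y, p_x) ≈ 156.40°.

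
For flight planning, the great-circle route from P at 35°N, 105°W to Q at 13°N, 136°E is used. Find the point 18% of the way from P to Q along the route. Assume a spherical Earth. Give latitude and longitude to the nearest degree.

The haversine formula gives a central angle δ ≈ 1.832 rad (104.9°) between the endpoints.
Interpolate at f = 0.18 with slerp weights a = sin((1−f)δ)/sin δ ≈ 1.033, b = sin(fδ)/sin δ ≈ 0.335.
p = a·p₁ + b·p₂ ≈ (-0.454, -0.590, 0.668); φ = arcsin(p_z) ≈ 41.89°, λ = atan2(p_y, p_x) ≈ -127.56°.

≈ 42°N, 128°W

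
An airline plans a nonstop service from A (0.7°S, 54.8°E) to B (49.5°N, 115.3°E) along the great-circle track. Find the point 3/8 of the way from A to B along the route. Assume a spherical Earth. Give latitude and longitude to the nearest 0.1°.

≈ (20.7°N, 71.6°E)

Convert each endpoint to a unit vector on the sphere (x = cos φ cos λ, y = cos φ sin λ, z = sin φ).
The central angle between the endpoints is δ = arccos(p₁·p₂) ≈ 1.255 rad (71.9°).
Interpolate at f = 3/8 with slerp weights a = sin((1−f)δ)/sin δ ≈ 0.743, b = sin(fδ)/sin δ ≈ 0.477.
p = a·p₁ + b·p₂ ≈ (0.296, 0.887, 0.354); φ = arcsin(p_z) ≈ 20.71°, λ = atan2(p_y, p_x) ≈ 71.56°.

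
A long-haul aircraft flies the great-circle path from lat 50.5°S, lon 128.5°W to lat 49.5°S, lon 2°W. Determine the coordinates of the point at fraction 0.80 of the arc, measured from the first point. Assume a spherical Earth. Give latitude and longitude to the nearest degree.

From cos δ = sin φ₁ sin φ₂ + cos φ₁ cos φ₂ cos Δλ, the central angle is δ ≈ 1.223 rad (70.1°).
Interpolate at f = 0.80 with slerp weights a = sin((1−f)δ)/sin δ ≈ 0.258, b = sin(fδ)/sin δ ≈ 0.882.
p = a·p₁ + b·p₂ ≈ (0.471, -0.148, -0.870); φ = arcsin(p_z) ≈ -60.43°, λ = atan2(p_y, p_x) ≈ -17.48°.

≈ lat 60°S, lon 17°W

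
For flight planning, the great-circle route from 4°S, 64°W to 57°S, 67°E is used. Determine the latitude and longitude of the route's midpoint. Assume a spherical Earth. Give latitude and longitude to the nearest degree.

Write both endpoints as unit vectors p₁, p₂ with components (cos φ cos λ, cos φ sin λ, sin φ).
The central angle between the endpoints is δ = arccos(p₁·p₂) ≈ 1.873 rad (107.3°).
Interpolate at f = 1/2 with slerp weights a = sin((1−f)δ)/sin δ ≈ 0.844, b = sin(fδ)/sin δ ≈ 0.844.
p = a·p₁ + b·p₂ ≈ (0.549, -0.334, -0.767); φ = arcsin(p_z) ≈ -50.05°, λ = atan2(p_y, p_x) ≈ -31.30°.

≈ 50°S, 31°W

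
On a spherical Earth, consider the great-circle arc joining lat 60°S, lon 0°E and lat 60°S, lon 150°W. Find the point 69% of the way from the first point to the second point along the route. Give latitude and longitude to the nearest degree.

≈ lat 76°S, lon 128°W

Write both endpoints as unit vectors p₁, p₂ with components (cos φ cos λ, cos φ sin λ, sin φ).
The central angle between the endpoints is δ = arccos(p₁·p₂) ≈ 1.008 rad (57.8°).
Interpolate at f = 0.69 with slerp weights a = sin((1−f)δ)/sin δ ≈ 0.363, b = sin(fδ)/sin δ ≈ 0.758.
p = a·p₁ + b·p₂ ≈ (-0.146, -0.189, -0.971); φ = arcsin(p_z) ≈ -76.15°, λ = atan2(p_y, p_x) ≈ -127.69°.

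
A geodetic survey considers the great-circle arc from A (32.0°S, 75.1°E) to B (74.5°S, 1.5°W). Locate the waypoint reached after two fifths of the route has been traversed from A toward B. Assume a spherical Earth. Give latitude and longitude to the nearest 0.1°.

≈ (52.7°S, 63.7°E)

Convert each endpoint to a unit vector on the sphere (x = cos φ cos λ, y = cos φ sin λ, z = sin φ).
The central angle between the endpoints is δ = arccos(p₁·p₂) ≈ 0.973 rad (55.7°).
Interpolate at f = 2/5 with slerp weights a = sin((1−f)δ)/sin δ ≈ 0.667, b = sin(fδ)/sin δ ≈ 0.459.
p = a·p₁ + b·p₂ ≈ (0.268, 0.543, -0.796); φ = arcsin(p_z) ≈ -52.72°, λ = atan2(p_y, p_x) ≈ 63.74°.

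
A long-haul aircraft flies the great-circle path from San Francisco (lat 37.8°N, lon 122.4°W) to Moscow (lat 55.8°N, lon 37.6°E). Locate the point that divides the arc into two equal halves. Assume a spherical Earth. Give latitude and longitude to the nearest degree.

Convert each endpoint to a unit vector on the sphere (x = cos φ cos λ, y = cos φ sin λ, z = sin φ).
The central angle between the endpoints is δ = arccos(p₁·p₂) ≈ 1.481 rad (84.9°).
Interpolate at f = 1/2 with slerp weights a = sin((1−f)δ)/sin δ ≈ 0.677, b = sin(fδ)/sin δ ≈ 0.677.
p = a·p₁ + b·p₂ ≈ (0.015, -0.220, 0.975); φ = arcsin(p_z) ≈ 77.28°, λ = atan2(p_y, p_x) ≈ -86.13°.

≈ lat 77°N, lon 86°W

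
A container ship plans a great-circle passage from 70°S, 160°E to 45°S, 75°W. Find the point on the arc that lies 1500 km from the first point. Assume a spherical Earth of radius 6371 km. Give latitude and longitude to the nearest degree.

Write both endpoints as unit vectors p₁, p₂ with components (cos φ cos λ, cos φ sin λ, sin φ).
The central angle between the endpoints is δ = arccos(p₁·p₂) ≈ 1.017 rad (58.3°). The total great-circle distance is δ·R ≈ 1.017 × 6371 ≈ 6481 km, so the target fraction is f = 1500/6481 ≈ 0.231.
Interpolate at f ≈ 0.231 with slerp weights a = sin((1−f)δ)/sin δ ≈ 0.828, b = sin(fδ)/sin δ ≈ 0.274.
p = a·p₁ + b·p₂ ≈ (-0.216, -0.090, -0.972); φ = arcsin(p_z) ≈ -76.46°, λ = atan2(p_y, p_x) ≈ -157.29°.

≈ 76°S, 157°W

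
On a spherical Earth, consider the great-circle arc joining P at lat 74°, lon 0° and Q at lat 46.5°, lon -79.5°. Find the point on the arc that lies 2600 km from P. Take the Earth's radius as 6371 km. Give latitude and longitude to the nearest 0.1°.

≈ lat 63.5°, lon -62.1°

The haversine formula gives a central angle δ ≈ 0.750 rad (43.0°) between the endpoints. The total great-circle distance is δ·R ≈ 0.750 × 6371 ≈ 4777 km, so the target fraction is f = 2600/4777 ≈ 0.544.
Interpolate at f ≈ 0.544 with slerp weights a = sin((1−f)δ)/sin δ ≈ 0.492, b = sin(fδ)/sin δ ≈ 0.582.
p = a·p₁ + b·p₂ ≈ (0.209, -0.394, 0.895); φ = arcsin(p_z) ≈ 63.52°, λ = atan2(p_y, p_x) ≈ -62.11°.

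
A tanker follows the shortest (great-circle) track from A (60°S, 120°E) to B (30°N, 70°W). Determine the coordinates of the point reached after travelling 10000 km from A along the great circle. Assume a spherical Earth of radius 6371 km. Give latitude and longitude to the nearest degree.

≈ (29°S, 80°W)

The haversine formula gives a central angle δ ≈ 2.605 rad (149.3°) between the endpoints. The total great-circle distance is δ·R ≈ 2.605 × 6371 ≈ 16596 km, so the target fraction is f = 10000/16596 ≈ 0.603.
Interpolate at f ≈ 0.603 with slerp weights a = sin((1−f)δ)/sin δ ≈ 1.682, b = sin(fδ)/sin δ ≈ 1.956.
p = a·p₁ + b·p₂ ≈ (0.159, -0.863, -0.479); φ = arcsin(p_z) ≈ -28.61°, λ = atan2(p_y, p_x) ≈ -79.58°.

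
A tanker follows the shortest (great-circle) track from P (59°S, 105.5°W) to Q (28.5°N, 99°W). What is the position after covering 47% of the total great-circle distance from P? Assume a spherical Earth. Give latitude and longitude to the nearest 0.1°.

≈ (17.9°S, 101.5°W)

Convert each endpoint to a unit vector on the sphere (x = cos φ cos λ, y = cos φ sin λ, z = sin φ).
The central angle between the endpoints is δ = arccos(p₁·p₂) ≈ 1.530 rad (87.7°).
Interpolate at f = 0.47 with slerp weights a = sin((1−f)δ)/sin δ ≈ 0.726, b = sin(fδ)/sin δ ≈ 0.659.
p = a·p₁ + b·p₂ ≈ (-0.190, -0.932, -0.307); φ = arcsin(p_z) ≈ -17.90°, λ = atan2(p_y, p_x) ≈ -101.55°.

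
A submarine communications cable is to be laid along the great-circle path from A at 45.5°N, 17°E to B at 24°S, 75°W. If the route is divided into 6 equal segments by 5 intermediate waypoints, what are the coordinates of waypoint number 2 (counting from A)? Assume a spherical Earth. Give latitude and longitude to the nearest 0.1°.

Convert each endpoint to a unit vector on the sphere (x = cos φ cos λ, y = cos φ sin λ, z = sin φ).
The central angle between the endpoints is δ = arccos(p₁·p₂) ≈ 1.889 rad (108.2°).
Interpolate at f = 2/6 with slerp weights a = sin((1−f)δ)/sin δ ≈ 1.002, b = sin(fδ)/sin δ ≈ 0.620.
p = a·p₁ + b·p₂ ≈ (0.818, -0.342, 0.463); φ = arcsin(p_z) ≈ 27.55°, λ = atan2(p_y, p_x) ≈ -22.66°.

≈ 27.6°N, 22.7°W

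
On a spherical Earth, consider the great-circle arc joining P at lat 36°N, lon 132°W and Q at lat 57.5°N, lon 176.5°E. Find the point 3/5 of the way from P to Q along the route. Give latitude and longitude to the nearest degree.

≈ lat 52°N, lon 157°W

Convert each endpoint to a unit vector on the sphere (x = cos φ cos λ, y = cos φ sin λ, z = sin φ).
The central angle between the endpoints is δ = arccos(p₁·p₂) ≈ 0.698 rad (40.0°).
Interpolate at f = 3/5 with slerp weights a = sin((1−f)δ)/sin δ ≈ 0.429, b = sin(fδ)/sin δ ≈ 0.633.
p = a·p₁ + b·p₂ ≈ (-0.571, -0.237, 0.786); φ = arcsin(p_z) ≈ 51.78°, λ = atan2(p_y, p_x) ≈ -157.47°.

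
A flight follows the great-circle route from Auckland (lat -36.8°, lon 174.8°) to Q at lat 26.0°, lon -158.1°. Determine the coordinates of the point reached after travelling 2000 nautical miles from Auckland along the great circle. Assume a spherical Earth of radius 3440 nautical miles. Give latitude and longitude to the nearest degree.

≈ lat -6°, lon -171°

Write both endpoints as unit vectors p₁, p₂ with components (cos φ cos λ, cos φ sin λ, sin φ).
The central angle between the endpoints is δ = arccos(p₁·p₂) ≈ 1.183 rad (67.8°). The total great-circle distance is δ·R ≈ 1.183 × 3440 ≈ 4070 nmi, so the target fraction is f = 2000/4070 ≈ 0.491.
Interpolate at f ≈ 0.491 with slerp weights a = sin((1−f)δ)/sin δ ≈ 0.611, b = sin(fδ)/sin δ ≈ 0.593.
p = a·p₁ + b·p₂ ≈ (-0.982, -0.155, -0.106); φ = arcsin(p_z) ≈ -6.10°, λ = atan2(p_y, p_x) ≈ -171.06°.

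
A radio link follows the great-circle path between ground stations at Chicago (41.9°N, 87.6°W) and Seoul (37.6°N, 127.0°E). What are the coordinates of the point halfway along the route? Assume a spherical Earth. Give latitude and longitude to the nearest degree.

The haversine formula gives a central angle δ ≈ 1.649 rad (94.5°) between the endpoints.
Interpolate at f = 1/2 with slerp weights a = sin((1−f)δ)/sin δ ≈ 0.736, b = sin(fδ)/sin δ ≈ 0.736.
p = a·p₁ + b·p₂ ≈ (-0.328, -0.082, 0.941); φ = arcsin(p_z) ≈ 70.23°, λ = atan2(p_y, p_x) ≈ -166.02°.

≈ 70°N, 166°W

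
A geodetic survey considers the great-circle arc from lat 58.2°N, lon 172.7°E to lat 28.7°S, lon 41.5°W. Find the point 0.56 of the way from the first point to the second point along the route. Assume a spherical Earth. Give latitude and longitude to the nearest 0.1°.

Convert each endpoint to a unit vector on the sphere (x = cos φ cos λ, y = cos φ sin λ, z = sin φ).
The central angle between the endpoints is δ = arccos(p₁·p₂) ≈ 2.482 rad (142.2°).
Interpolate at f = 0.56 with slerp weights a = sin((1−f)δ)/sin δ ≈ 1.449, b = sin(fδ)/sin δ ≈ 1.606.
p = a·p₁ + b·p₂ ≈ (0.298, -0.836, 0.460); φ = arcsin(p_z) ≈ 27.41°, λ = atan2(p_y, p_x) ≈ -70.41°.

≈ lat 27.4°N, lon 70.4°W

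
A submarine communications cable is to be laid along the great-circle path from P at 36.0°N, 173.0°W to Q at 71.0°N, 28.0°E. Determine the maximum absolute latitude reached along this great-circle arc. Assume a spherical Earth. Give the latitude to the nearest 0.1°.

The great circle lies in the plane with unit normal n̂ = (p₁ × p₂)/|p₁ × p₂|.
Here n̂_z ≈ -0.099; the vertex latitude is φ_max = arccos|n̂_z| ≈ 84.3°.
Check via Clairaut: cos φ_max = |cos φ₁| · sin C = cos(36.0°)·sin(7.0°) ≈ 0.099, again giving ≈ 84.3°.

≈ 84.3°N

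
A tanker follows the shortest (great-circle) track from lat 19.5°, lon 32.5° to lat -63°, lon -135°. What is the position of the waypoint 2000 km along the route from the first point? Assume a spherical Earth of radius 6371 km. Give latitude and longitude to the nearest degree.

≈ lat 2°, lon 30°

Write both endpoints as unit vectors p₁, p₂ with components (cos φ cos λ, cos φ sin λ, sin φ).
The central angle between the endpoints is δ = arccos(p₁·p₂) ≈ 2.368 rad (135.7°). The total great-circle distance is δ·R ≈ 2.368 × 6371 ≈ 15085 km, so the target fraction is f = 2000/15085 ≈ 0.133.
Interpolate at f ≈ 0.133 with slerp weights a = sin((1−f)δ)/sin δ ≈ 1.267, b = sin(fδ)/sin δ ≈ 0.442.
p = a·p₁ + b·p₂ ≈ (0.866, 0.500, 0.029); φ = arcsin(p_z) ≈ 1.68°, λ = atan2(p_y, p_x) ≈ 30.01°.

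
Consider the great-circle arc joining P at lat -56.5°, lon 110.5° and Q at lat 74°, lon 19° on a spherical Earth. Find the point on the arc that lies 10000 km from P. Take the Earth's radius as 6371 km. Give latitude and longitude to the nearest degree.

Write both endpoints as unit vectors p₁, p₂ with components (cos φ cos λ, cos φ sin λ, sin φ).
The central angle between the endpoints is δ = arccos(p₁·p₂) ≈ 2.507 rad (143.7°). The total great-circle distance is δ·R ≈ 2.507 × 6371 ≈ 15975 km, so the target fraction is f = 10000/15975 ≈ 0.626.
Interpolate at f ≈ 0.626 with slerp weights a = sin((1−f)δ)/sin δ ≈ 1.361, b = sin(fδ)/sin δ ≈ 1.688.
p = a·p₁ + b·p₂ ≈ (0.177, 0.855, 0.488); φ = arcsin(p_z) ≈ 29.19°, λ = atan2(p_y, p_x) ≈ 78.31°.

≈ lat 29°, lon 78°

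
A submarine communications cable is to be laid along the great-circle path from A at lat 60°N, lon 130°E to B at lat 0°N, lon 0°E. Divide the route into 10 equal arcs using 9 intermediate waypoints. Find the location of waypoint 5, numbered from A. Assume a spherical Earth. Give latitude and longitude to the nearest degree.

≈ lat 48°N, lon 29°E

Convert each endpoint to a unit vector on the sphere (x = cos φ cos λ, y = cos φ sin λ, z = sin φ).
The central angle between the endpoints is δ = arccos(p₁·p₂) ≈ 1.898 rad (108.7°).
Interpolate at f = 5/10 with slerp weights a = sin((1−f)δ)/sin δ ≈ 0.858, b = sin(fδ)/sin δ ≈ 0.858.
p = a·p₁ + b·p₂ ≈ (0.582, 0.329, 0.743); φ = arcsin(p_z) ≈ 48.02°, λ = atan2(p_y, p_x) ≈ 29.44°.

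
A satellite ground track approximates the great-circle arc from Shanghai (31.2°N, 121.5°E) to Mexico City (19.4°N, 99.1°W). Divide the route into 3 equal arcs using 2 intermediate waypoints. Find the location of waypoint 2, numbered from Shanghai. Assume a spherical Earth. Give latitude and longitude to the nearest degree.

From cos δ = sin φ₁ sin φ₂ + cos φ₁ cos φ₂ cos Δλ, the central angle is δ ≈ 2.027 rad (116.1°).
Interpolate at f = 2/3 with slerp weights a = sin((1−f)δ)/sin δ ≈ 0.697, b = sin(fδ)/sin δ ≈ 1.087.
p = a·p₁ + b·p₂ ≈ (-0.474, -0.504, 0.722); φ = arcsin(p_z) ≈ 46.22°, λ = atan2(p_y, p_x) ≈ -133.19°.

≈ 46°N, 133°W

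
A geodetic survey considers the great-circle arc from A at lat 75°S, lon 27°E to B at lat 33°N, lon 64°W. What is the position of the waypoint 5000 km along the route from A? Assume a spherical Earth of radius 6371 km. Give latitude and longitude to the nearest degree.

≈ lat 41°S, lon 41°W

Write both endpoints as unit vectors p₁, p₂ with components (cos φ cos λ, cos φ sin λ, sin φ).
The central angle between the endpoints is δ = arccos(p₁·p₂) ≈ 2.129 rad (122.0°). The total great-circle distance is δ·R ≈ 2.129 × 6371 ≈ 13565 km, so the target fraction is f = 5000/13565 ≈ 0.369.
Interpolate at f ≈ 0.369 with slerp weights a = sin((1−f)δ)/sin δ ≈ 1.149, b = sin(fδ)/sin δ ≈ 0.833.
p = a·p₁ + b·p₂ ≈ (0.571, -0.493, -0.656); φ = arcsin(p_z) ≈ -41.00°, λ = atan2(p_y, p_x) ≈ -40.80°.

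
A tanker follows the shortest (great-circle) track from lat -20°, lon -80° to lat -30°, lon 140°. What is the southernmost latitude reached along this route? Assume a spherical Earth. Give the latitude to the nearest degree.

≈ -54°

The great circle lies in the plane with unit normal n̂ = (p₁ × p₂)/|p₁ × p₂|.
Here n̂_z ≈ -0.587; the vertex latitude is φ_max = arccos|n̂_z| ≈ 54.1°.
Check via Clairaut: cos φ_max = |cos φ₁| · sin C = cos(20.0°)·sin(141.4°) ≈ 0.587, again giving ≈ 54.1°.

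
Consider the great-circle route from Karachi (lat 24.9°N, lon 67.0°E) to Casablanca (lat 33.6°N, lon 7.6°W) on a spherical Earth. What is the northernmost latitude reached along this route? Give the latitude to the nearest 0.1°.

≈ 36.1°N

The great circle lies in the plane with unit normal n̂ = (p₁ × p₂)/|p₁ × p₂|.
Here n̂_z ≈ -0.808; the vertex latitude is φ_max = arccos|n̂_z| ≈ 36.1°.
Check via Clairaut: cos φ_max = |cos φ₁| · sin C = cos(24.9°)·sin(63.0°) ≈ 0.808, again giving ≈ 36.1°.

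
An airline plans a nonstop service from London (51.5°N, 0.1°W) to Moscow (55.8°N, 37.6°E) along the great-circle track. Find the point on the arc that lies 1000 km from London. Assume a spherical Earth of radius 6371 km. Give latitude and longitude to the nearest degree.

≈ 55°N, 14°E

Convert each endpoint to a unit vector on the sphere (x = cos φ cos λ, y = cos φ sin λ, z = sin φ).
The central angle between the endpoints is δ = arccos(p₁·p₂) ≈ 0.392 rad (22.5°). The total great-circle distance is δ·R ≈ 0.392 × 6371 ≈ 2498 km, so the target fraction is f = 1000/2498 ≈ 0.400.
Interpolate at f ≈ 0.400 with slerp weights a = sin((1−f)δ)/sin δ ≈ 0.610, b = sin(fδ)/sin δ ≈ 0.409.
p = a·p₁ + b·p₂ ≈ (0.562, 0.140, 0.815); φ = arcsin(p_z) ≈ 54.63°, λ = atan2(p_y, p_x) ≈ 13.96°.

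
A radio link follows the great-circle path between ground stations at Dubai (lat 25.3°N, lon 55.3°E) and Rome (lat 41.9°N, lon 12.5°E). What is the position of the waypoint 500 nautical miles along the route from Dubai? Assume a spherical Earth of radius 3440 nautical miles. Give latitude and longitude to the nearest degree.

The haversine formula gives a central angle δ ≈ 0.677 rad (38.8°) between the endpoints. The total great-circle distance is δ·R ≈ 0.677 × 3440 ≈ 2331 nmi, so the target fraction is f = 500/2331 ≈ 0.215.
Interpolate at f ≈ 0.215 with slerp weights a = sin((1−f)δ)/sin δ ≈ 0.809, b = sin(fδ)/sin δ ≈ 0.231.
p = a·p₁ + b·p₂ ≈ (0.584, 0.639, 0.500); φ = arcsin(p_z) ≈ 30.01°, λ = atan2(p_y, p_x) ≈ 47.54°.

≈ lat 30°N, lon 48°E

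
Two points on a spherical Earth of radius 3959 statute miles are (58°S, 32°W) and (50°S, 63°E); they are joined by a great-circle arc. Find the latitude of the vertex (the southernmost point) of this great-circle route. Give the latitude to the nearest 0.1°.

≈ 64.4°S

The great circle lies in the plane with unit normal n̂ = (p₁ × p₂)/|p₁ × p₂|.
Here n̂_z ≈ +0.432; the vertex latitude is φ_max = arccos|n̂_z| ≈ 64.4°.
Check via Clairaut: cos φ_max = |cos φ₁| · sin C = cos(58.0°)·sin(125.3°) ≈ 0.432, again giving ≈ 64.4°.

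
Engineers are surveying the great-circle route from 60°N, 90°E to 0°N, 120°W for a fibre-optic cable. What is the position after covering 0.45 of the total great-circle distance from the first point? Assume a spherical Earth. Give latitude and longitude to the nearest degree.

Convert each endpoint to a unit vector on the sphere (x = cos φ cos λ, y = cos φ sin λ, z = sin φ).
The central angle between the endpoints is δ = arccos(p₁·p₂) ≈ 2.019 rad (115.7°).
Interpolate at f = 0.45 with slerp weights a = sin((1−f)δ)/sin δ ≈ 0.994, b = sin(fδ)/sin δ ≈ 0.875.
p = a·p₁ + b·p₂ ≈ (-0.437, -0.261, 0.861); φ = arcsin(p_z) ≈ 59.39°, λ = atan2(p_y, p_x) ≈ -149.21°.

≈ 59°N, 149°W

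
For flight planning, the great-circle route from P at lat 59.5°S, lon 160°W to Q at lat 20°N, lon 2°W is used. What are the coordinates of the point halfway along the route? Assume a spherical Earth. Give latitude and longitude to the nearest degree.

Write both endpoints as unit vectors p₁, p₂ with components (cos φ cos λ, cos φ sin λ, sin φ).
The central angle between the endpoints is δ = arccos(p₁·p₂) ≈ 2.399 rad (137.5°).
Interpolate at f = 1/2 with slerp weights a = sin((1−f)δ)/sin δ ≈ 1.379, b = sin(fδ)/sin δ ≈ 1.379.
p = a·p₁ + b·p₂ ≈ (0.637, -0.285, -0.716); φ = arcsin(p_z) ≈ -45.75°, λ = atan2(p_y, p_x) ≈ -24.06°.

≈ lat 46°S, lon 24°W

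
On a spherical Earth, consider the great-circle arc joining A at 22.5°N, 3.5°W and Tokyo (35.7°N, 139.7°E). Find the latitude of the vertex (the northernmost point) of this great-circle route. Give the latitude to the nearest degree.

The great circle lies in the plane with unit normal n̂ = (p₁ × p₂)/|p₁ × p₂|.
Here n̂_z ≈ +0.485; the vertex latitude is φ_max = arccos|n̂_z| ≈ 61.0°.

≈ 61°N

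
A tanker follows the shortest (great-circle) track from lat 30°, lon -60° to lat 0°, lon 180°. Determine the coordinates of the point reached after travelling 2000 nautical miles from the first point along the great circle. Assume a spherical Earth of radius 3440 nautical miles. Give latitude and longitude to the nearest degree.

Write both endpoints as unit vectors p₁, p₂ with components (cos φ cos λ, cos φ sin λ, sin φ).
The central angle between the endpoints is δ = arccos(p₁·p₂) ≈ 2.019 rad (115.7°). The total great-circle distance is δ·R ≈ 2.019 × 3440 ≈ 6944 nmi, so the target fraction is f = 2000/6944 ≈ 0.288.
Interpolate at f ≈ 0.288 with slerp weights a = sin((1−f)δ)/sin δ ≈ 1.100, b = sin(fδ)/sin δ ≈ 0.609.
p = a·p₁ + b·p₂ ≈ (-0.133, -0.825, 0.550); φ = arcsin(p_z) ≈ 33.35°, λ = atan2(p_y, p_x) ≈ -99.17°.

≈ lat 33°, lon -99°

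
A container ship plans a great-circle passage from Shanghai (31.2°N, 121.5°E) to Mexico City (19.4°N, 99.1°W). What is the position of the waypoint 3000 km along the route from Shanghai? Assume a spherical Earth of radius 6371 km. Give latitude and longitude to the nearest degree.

Write both endpoints as unit vectors p₁, p₂ with components (cos φ cos λ, cos φ sin λ, sin φ).
The central angle between the endpoints is δ = arccos(p₁·p₂) ≈ 2.027 rad (116.1°). The total great-circle distance is δ·R ≈ 2.027 × 6371 ≈ 12914 km, so the target fraction is f = 3000/12914 ≈ 0.232.
Interpolate at f ≈ 0.232 with slerp weights a = sin((1−f)δ)/sin δ ≈ 1.114, b = sin(fδ)/sin δ ≈ 0.505.
p = a·p₁ + b·p₂ ≈ (-0.573, 0.342, 0.745); φ = arcsin(p_z) ≈ 48.14°, λ = atan2(p_y, p_x) ≈ 149.20°.

≈ 48°N, 149°E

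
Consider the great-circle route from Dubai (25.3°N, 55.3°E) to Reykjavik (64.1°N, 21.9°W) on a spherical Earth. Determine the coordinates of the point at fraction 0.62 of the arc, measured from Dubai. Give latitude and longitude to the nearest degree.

≈ (56°N, 23°E)

From cos δ = sin φ₁ sin φ₂ + cos φ₁ cos φ₂ cos Δλ, the central angle is δ ≈ 1.079 rad (61.8°).
Interpolate at f = 0.62 with slerp weights a = sin((1−f)δ)/sin δ ≈ 0.452, b = sin(fδ)/sin δ ≈ 0.704.
p = a·p₁ + b·p₂ ≈ (0.518, 0.222, 0.826); φ = arcsin(p_z) ≈ 55.71°, λ = atan2(p_y, p_x) ≈ 23.16°.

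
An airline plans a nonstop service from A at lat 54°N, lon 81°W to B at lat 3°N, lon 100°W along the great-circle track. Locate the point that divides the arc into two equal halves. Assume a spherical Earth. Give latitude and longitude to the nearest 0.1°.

≈ lat 28.8°N, lon 93.0°W

The haversine formula gives a central angle δ ≈ 0.931 rad (53.3°) between the endpoints.
Interpolate at f = 1/2 with slerp weights a = sin((1−f)δ)/sin δ ≈ 0.559, b = sin(fδ)/sin δ ≈ 0.559.
p = a·p₁ + b·p₂ ≈ (-0.046, -0.875, 0.482); φ = arcsin(p_z) ≈ 28.81°, λ = atan2(p_y, p_x) ≈ -92.98°.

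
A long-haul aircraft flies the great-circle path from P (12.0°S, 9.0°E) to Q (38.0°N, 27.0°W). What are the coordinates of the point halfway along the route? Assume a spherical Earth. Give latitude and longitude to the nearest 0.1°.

≈ (13.6°N, 7.0°W)

Convert each endpoint to a unit vector on the sphere (x = cos φ cos λ, y = cos φ sin λ, z = sin φ).
The central angle between the endpoints is δ = arccos(p₁·p₂) ≈ 1.052 rad (60.3°).
Interpolate at f = 1/2 with slerp weights a = sin((1−f)δ)/sin δ ≈ 0.578, b = sin(fδ)/sin δ ≈ 0.578.
p = a·p₁ + b·p₂ ≈ (0.965, -0.118, 0.236); φ = arcsin(p_z) ≈ 13.64°, λ = atan2(p_y, p_x) ≈ -7.00°.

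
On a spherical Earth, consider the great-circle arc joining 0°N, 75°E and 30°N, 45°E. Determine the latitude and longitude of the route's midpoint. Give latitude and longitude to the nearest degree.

≈ 16°N, 61°E

From cos δ = sin φ₁ sin φ₂ + cos φ₁ cos φ₂ cos Δλ, the central angle is δ ≈ 0.723 rad (41.4°).
Interpolate at f = 1/2 with slerp weights a = sin((1−f)δ)/sin δ ≈ 0.535, b = sin(fδ)/sin δ ≈ 0.535.
p = a·p₁ + b·p₂ ≈ (0.466, 0.844, 0.267); φ = arcsin(p_z) ≈ 15.50°, λ = atan2(p_y, p_x) ≈ 61.10°.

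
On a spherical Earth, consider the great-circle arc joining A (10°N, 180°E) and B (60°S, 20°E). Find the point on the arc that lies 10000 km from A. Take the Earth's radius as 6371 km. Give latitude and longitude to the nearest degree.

Write both endpoints as unit vectors p₁, p₂ with components (cos φ cos λ, cos φ sin λ, sin φ).
The central angle between the endpoints is δ = arccos(p₁·p₂) ≈ 2.231 rad (127.8°). The total great-circle distance is δ·R ≈ 2.231 × 6371 ≈ 14212 km, so the target fraction is f = 10000/14212 ≈ 0.704.
Interpolate at f ≈ 0.704 with slerp weights a = sin((1−f)δ)/sin δ ≈ 0.777, b = sin(fδ)/sin δ ≈ 1.266.
p = a·p₁ + b·p₂ ≈ (-0.171, 0.216, -0.961); φ = arcsin(p_z) ≈ -74.00°, λ = atan2(p_y, p_x) ≈ 128.26°.

≈ (74°S, 128°E)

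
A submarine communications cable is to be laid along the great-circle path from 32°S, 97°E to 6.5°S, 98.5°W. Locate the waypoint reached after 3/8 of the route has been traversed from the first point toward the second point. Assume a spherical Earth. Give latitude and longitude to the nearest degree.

≈ 70°S, 163°E

Write both endpoints as unit vectors p₁, p₂ with components (cos φ cos λ, cos φ sin λ, sin φ).
The central angle between the endpoints is δ = arccos(p₁·p₂) ≈ 2.422 rad (138.8°).
Interpolate at f = 3/8 with slerp weights a = sin((1−f)δ)/sin δ ≈ 1.515, b = sin(fδ)/sin δ ≈ 1.196.
p = a·p₁ + b·p₂ ≈ (-0.332, 0.100, -0.938); φ = arcsin(p_z) ≈ -69.71°, λ = atan2(p_y, p_x) ≈ 163.31°.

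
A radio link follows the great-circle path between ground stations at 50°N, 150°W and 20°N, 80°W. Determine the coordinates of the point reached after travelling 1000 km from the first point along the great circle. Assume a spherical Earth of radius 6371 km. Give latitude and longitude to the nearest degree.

≈ 49°N, 136°W

From cos δ = sin φ₁ sin φ₂ + cos φ₁ cos φ₂ cos Δλ, the central angle is δ ≈ 1.083 rad (62.1°). The total great-circle distance is δ·R ≈ 1.083 × 6371 ≈ 6900 km, so the target fraction is f = 1000/6900 ≈ 0.145.
Interpolate at f ≈ 0.145 with slerp weights a = sin((1−f)δ)/sin δ ≈ 0.905, b = sin(fδ)/sin δ ≈ 0.177.
p = a·p₁ + b·p₂ ≈ (-0.475, -0.455, 0.754); φ = arcsin(p_z) ≈ 48.91°, λ = atan2(p_y, p_x) ≈ -136.25°.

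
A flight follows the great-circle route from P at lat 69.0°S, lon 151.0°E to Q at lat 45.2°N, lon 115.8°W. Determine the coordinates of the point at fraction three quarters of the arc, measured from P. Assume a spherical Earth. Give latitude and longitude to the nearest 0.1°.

≈ lat 14.9°N, lon 131.8°W

Convert each endpoint to a unit vector on the sphere (x = cos φ cos λ, y = cos φ sin λ, z = sin φ).
The central angle between the endpoints is δ = arccos(p₁·p₂) ≈ 2.314 rad (132.6°).
Interpolate at f = 3/4 with slerp weights a = sin((1−f)δ)/sin δ ≈ 0.742, b = sin(fδ)/sin δ ≈ 1.340.
p = a·p₁ + b·p₂ ≈ (-0.644, -0.721, 0.257); φ = arcsin(p_z) ≈ 14.92°, λ = atan2(p_y, p_x) ≈ -131.76°.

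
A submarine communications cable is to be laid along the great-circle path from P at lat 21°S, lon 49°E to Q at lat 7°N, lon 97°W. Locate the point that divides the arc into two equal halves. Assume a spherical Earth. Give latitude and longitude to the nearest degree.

≈ lat 23°S, lon 30°W

Convert each endpoint to a unit vector on the sphere (x = cos φ cos λ, y = cos φ sin λ, z = sin φ).
The central angle between the endpoints is δ = arccos(p₁·p₂) ≈ 2.518 rad (144.3°).
Interpolate at f = 1/2 with slerp weights a = sin((1−f)δ)/sin δ ≈ 1.630, b = sin(fδ)/sin δ ≈ 1.630.
p = a·p₁ + b·p₂ ≈ (0.801, -0.457, -0.386); φ = arcsin(p_z) ≈ -22.68°, λ = atan2(p_y, p_x) ≈ -29.72°.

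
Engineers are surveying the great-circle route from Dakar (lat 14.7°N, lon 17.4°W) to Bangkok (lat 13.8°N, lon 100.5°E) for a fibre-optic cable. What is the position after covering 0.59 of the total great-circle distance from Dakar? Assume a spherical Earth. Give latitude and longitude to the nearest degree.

Convert each endpoint to a unit vector on the sphere (x = cos φ cos λ, y = cos φ sin λ, z = sin φ).
The central angle between the endpoints is δ = arccos(p₁·p₂) ≈ 1.960 rad (112.3°).
Interpolate at f = 0.59 with slerp weights a = sin((1−f)δ)/sin δ ≈ 0.778, b = sin(fδ)/sin δ ≈ 0.989.
p = a·p₁ + b·p₂ ≈ (0.543, 0.719, 0.433); φ = arcsin(p_z) ≈ 25.68°, λ = atan2(p_y, p_x) ≈ 52.96°.

≈ lat 26°N, lon 53°E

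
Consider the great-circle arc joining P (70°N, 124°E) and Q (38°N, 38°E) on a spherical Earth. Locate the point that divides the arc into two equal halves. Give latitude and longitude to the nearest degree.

≈ (60°N, 61°E)

Write both endpoints as unit vectors p₁, p₂ with components (cos φ cos λ, cos φ sin λ, sin φ).
The central angle between the endpoints is δ = arccos(p₁·p₂) ≈ 0.931 rad (53.3°).
Interpolate at f = 1/2 with slerp weights a = sin((1−f)δ)/sin δ ≈ 0.559, b = sin(fδ)/sin δ ≈ 0.559.
p = a·p₁ + b·p₂ ≈ (0.240, 0.430, 0.870); φ = arcsin(p_z) ≈ 60.48°, λ = atan2(p_y, p_x) ≈ 60.79°.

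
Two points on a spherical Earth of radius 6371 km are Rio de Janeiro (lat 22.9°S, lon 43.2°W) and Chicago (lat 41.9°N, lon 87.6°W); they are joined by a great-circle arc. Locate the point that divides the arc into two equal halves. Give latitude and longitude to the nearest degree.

≈ lat 10°N, lon 63°W

From cos δ = sin φ₁ sin φ₂ + cos φ₁ cos φ₂ cos Δλ, the central angle is δ ≈ 1.339 rad (76.7°).
Interpolate at f = 1/2 with slerp weights a = sin((1−f)δ)/sin δ ≈ 0.638, b = sin(fδ)/sin δ ≈ 0.638.
p = a·p₁ + b·p₂ ≈ (0.448, -0.876, 0.178); φ = arcsin(p_z) ≈ 10.24°, λ = atan2(p_y, p_x) ≈ -62.92°.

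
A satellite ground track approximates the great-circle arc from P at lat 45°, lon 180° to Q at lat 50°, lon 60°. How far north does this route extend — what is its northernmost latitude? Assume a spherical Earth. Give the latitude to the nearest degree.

≈ 66°

The great circle lies in the plane with unit normal n̂ = (p₁ × p₂)/|p₁ × p₂|.
Here n̂_z ≈ -0.415; the vertex latitude is φ_max = arccos|n̂_z| ≈ 65.5°.
Check via Clairaut: cos φ_max = |cos φ₁| · sin C = cos(45.0°)·sin(35.9°) ≈ 0.415, again giving ≈ 65.5°.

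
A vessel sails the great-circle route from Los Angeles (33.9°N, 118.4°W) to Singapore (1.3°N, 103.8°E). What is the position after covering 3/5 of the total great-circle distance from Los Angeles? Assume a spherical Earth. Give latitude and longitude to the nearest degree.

≈ 35°N, 145°E

Write both endpoints as unit vectors p₁, p₂ with components (cos φ cos λ, cos φ sin λ, sin φ).
The central angle between the endpoints is δ = arccos(p₁·p₂) ≈ 2.217 rad (127.0°).
Interpolate at f = 3/5 with slerp weights a = sin((1−f)δ)/sin δ ≈ 0.971, b = sin(fδ)/sin δ ≈ 1.216.
p = a·p₁ + b·p₂ ≈ (-0.673, 0.472, 0.569); φ = arcsin(p_z) ≈ 34.68°, λ = atan2(p_y, p_x) ≈ 144.95°.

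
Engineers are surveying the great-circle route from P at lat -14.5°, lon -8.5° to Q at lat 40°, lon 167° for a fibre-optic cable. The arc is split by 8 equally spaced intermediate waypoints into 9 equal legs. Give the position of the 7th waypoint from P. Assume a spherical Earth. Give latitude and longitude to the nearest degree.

≈ lat 73°, lon 147°

Convert each endpoint to a unit vector on the sphere (x = cos φ cos λ, y = cos φ sin λ, z = sin φ).
The central angle between the endpoints is δ = arccos(p₁·p₂) ≈ 2.691 rad (154.2°).
Interpolate at f = 7/9 with slerp weights a = sin((1−f)δ)/sin δ ≈ 1.294, b = sin(fδ)/sin δ ≈ 1.991.
p = a·p₁ + b·p₂ ≈ (-0.248, 0.158, 0.956); φ = arcsin(p_z) ≈ 72.92°, λ = atan2(p_y, p_x) ≈ 147.45°.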